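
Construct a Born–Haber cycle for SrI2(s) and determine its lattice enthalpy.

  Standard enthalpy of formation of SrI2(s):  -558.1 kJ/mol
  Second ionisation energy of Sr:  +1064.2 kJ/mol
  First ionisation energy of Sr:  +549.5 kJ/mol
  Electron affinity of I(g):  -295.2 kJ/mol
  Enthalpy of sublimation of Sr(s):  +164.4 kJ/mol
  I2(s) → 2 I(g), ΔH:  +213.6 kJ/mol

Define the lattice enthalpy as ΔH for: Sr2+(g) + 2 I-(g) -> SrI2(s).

ΔHf° = 1·ΔHsub + 1·(ΣIE) + 1·D(I2) + 2·EA + U
-558.1 = 1·(+164.4) + 1·(+1613.7) + 1·(+213.6) + 2·(-295.2) + U
U = -558.1 − (+1401.3) = -1959.4 kJ/mol

U = -1959.4 kJ/mol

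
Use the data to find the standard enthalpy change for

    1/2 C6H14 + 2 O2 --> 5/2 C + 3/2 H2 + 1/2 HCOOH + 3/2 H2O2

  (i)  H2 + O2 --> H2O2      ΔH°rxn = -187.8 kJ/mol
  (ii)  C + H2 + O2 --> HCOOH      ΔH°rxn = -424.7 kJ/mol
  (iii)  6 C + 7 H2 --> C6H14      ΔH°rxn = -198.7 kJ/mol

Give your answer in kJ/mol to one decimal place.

ΔH°rxn = -394.7 kJ/mol

(i) × 3/2: (3/2)·(-187.8) = -281.7 kJ/mol
(ii) × 1/2: (1/2)·(-424.7) = -212.35 kJ/mol
(iii) reversed and × 1/2: (-1/2)·(-198.7) = +99.35 kJ/mol
ΔH°rxn = (3/2)·(-187.8) + (1/2)·(-424.7) + (-1/2)·(-198.7) = -394.7 kJ/mol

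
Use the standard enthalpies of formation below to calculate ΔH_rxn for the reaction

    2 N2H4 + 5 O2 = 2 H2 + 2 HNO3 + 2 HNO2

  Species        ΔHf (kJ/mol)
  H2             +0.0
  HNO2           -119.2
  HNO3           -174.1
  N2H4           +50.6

ΔH_rxn = -687.8 kJ/mol

Products: 2·(+0.0) + 2·(-174.1) + 2·(-119.2) = -586.6
Reactants: 2·(+50.6) + 5·(+0.0) = +101.2
ΔH_rxn = (-586.6) − (+101.2) = -687.8 kJ/mol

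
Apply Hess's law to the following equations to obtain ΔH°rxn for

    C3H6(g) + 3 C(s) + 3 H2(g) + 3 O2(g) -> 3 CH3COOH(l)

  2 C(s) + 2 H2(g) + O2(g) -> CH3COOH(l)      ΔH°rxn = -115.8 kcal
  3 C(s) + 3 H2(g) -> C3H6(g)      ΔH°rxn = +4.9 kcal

ΔH°rxn = -352.3 kcal

equation 1 × 3: (3)·(-115.8) = -347.4 kcal
equation 2 reversed: -4.9 kcal
Since enthalpy is a state function, ΔH°rxn = (-347.4) + (-4.9) = -352.3 kcal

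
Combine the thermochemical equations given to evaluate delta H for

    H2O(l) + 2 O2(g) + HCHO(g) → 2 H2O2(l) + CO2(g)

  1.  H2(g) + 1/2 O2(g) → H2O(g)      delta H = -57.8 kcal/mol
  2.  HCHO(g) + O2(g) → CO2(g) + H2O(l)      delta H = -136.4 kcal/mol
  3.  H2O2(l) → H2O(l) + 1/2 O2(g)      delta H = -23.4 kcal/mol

eq. 1: not needed.
eq. 2 as written: -136.4 kcal/mol
eq. 3 reversed and × 2: (-2)·(-23.4) = +46.8 kcal/mol
Combining the equations, delta H = (-136.4) + (+46.8) = -89.6 kcal/mol

delta H = -89.6 kcal/mol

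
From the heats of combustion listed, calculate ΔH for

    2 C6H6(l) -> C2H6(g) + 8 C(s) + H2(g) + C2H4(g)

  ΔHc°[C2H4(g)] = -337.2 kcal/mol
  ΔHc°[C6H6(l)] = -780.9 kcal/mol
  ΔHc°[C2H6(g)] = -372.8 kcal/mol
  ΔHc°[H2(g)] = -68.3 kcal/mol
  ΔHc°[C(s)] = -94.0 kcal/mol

Using ΔH = Σ nΔHc°(reactants) − Σ nΔHc°(products):
= [2·(-780.9)] − [1·(-372.8) + 8·(-94.0) + 1·(-68.3) + 1·(-337.2)]
= -31.5 kcal/mol

ΔH = -31.5 kcal/mol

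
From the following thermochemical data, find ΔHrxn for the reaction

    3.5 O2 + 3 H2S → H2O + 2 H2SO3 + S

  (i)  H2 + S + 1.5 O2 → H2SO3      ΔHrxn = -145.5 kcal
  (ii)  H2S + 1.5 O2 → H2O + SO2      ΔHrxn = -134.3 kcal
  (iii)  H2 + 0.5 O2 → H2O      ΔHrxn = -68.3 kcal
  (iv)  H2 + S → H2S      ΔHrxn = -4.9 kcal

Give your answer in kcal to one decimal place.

ΔHrxn = -344.6 kcal

(i) × 2 (scale by 2 for the 2 H2SO3): (2)·(-145.5) = -291.0 kcal
(ii): not needed (SO2 appears nowhere else).
(iii) as written: -68.3 kcal
(iv) reversed and × 3: (-3)·(-4.9) = +14.7 kcal
ΔHrxn = (-291.0) + (-68.3) + (+14.7) = -344.6 kcal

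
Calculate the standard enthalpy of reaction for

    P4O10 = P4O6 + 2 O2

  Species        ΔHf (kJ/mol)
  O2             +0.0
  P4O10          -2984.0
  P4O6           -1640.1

ΔH°rxn = 1343.9 kJ/mol

Products: 1·(-1640.1) + 2·(+0.0) = -1640.1
Reactants: 1·(-2984.0) = -2984.0
ΔH°rxn = (-1640.1) − (-2984.0) = 1343.9 kJ/mol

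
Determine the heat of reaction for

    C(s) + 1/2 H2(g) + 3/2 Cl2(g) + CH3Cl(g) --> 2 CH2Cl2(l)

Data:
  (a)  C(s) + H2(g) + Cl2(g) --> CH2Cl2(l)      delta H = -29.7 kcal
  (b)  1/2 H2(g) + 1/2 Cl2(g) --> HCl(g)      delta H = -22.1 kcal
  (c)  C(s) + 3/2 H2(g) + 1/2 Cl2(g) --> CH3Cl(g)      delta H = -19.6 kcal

(a) × 2: (2)·(-29.7) = -59.4 kcal
(b): not needed.
(c) reversed: +19.6 kcal
Combining the equations, delta H = (-59.4) + (+19.6) = -39.8 kcal

delta H = -39.8 kcal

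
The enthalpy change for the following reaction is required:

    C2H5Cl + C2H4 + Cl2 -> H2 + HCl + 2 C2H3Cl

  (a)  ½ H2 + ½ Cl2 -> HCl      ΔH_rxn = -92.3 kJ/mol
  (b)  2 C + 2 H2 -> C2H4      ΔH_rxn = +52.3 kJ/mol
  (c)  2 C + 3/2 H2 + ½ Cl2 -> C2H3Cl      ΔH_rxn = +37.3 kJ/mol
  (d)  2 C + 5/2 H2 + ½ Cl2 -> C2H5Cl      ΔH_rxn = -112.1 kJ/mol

(a) as written (HCl already on the product side): -92.3 kJ/mol
(b) reversed (reverse to put C2H4 on the reactant side): -52.3 kJ/mol
(c) × 2 (scale by 2 for the 2 C2H3Cl): (2)·(+37.3) = +74.6 kJ/mol
(d) reversed (C2H5Cl must end up as a reactant): +112.1 kJ/mol
ΔH_rxn = (1)·(-92.3) + (-1)·(+52.3) + (2)·(+37.3) + (-1)·(-112.1) = 42.1 kJ/mol

ΔH_rxn = 42.1 kJ/mol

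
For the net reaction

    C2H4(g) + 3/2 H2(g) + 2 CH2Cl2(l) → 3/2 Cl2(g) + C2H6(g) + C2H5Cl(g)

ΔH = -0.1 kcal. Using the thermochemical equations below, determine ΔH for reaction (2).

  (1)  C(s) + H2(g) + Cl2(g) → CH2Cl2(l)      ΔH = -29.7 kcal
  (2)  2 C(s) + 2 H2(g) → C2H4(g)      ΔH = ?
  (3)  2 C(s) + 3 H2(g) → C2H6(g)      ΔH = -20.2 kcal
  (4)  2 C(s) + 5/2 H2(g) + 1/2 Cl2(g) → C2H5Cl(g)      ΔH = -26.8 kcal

(1) reversed and × 2: (-2)·(-29.7) = +59.4 kcal
(2) reversed: contributes −x
(3) as written: -20.2 kcal
(4) as written: -26.8 kcal
-0.1 = (+59.4) + (-20.2) + (-26.8) − x
x = (-0.1 − (+12.4)) / (-1) = 12.5 kcal

ΔH = 12.5 kcal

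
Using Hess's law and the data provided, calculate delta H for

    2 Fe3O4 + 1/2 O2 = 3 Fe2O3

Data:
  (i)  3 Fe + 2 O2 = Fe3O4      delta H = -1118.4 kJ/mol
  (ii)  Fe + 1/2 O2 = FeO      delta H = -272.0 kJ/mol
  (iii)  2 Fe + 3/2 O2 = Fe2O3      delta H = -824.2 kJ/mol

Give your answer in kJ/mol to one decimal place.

(i) reversed and × 2: (-2)·(-1118.4) = +2236.8 kJ/mol
(ii): not needed.
(iii) × 3: (3)·(-824.2) = -2472.6 kJ/mol
Since enthalpy is a state function, delta H = (+2236.8) + (-2472.6) = -235.8 kJ/mol

delta H = -235.8 kJ/mol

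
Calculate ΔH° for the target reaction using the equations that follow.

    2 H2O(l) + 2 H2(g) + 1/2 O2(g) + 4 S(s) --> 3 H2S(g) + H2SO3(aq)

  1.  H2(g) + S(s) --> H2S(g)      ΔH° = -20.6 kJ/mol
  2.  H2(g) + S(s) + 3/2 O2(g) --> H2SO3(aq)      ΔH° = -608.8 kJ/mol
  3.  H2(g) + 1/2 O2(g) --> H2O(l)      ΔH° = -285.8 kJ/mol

eq. 1 × 3 (scale by 3 for the 3 H2S(g)): (3)·(-20.6) = -61.8 kJ/mol
eq. 2 as written (H2SO3(aq) already on the product side): -608.8 kJ/mol
eq. 3 reversed and × 2 (reverse to put H2O(l) on the reactant side; ×2 to match 2 H2O(l) in the target): (-2)·(-285.8) = +571.6 kJ/mol
Since enthalpy is a state function, ΔH° = (3)·(-20.6) + (1)·(-608.8) + (-2)·(-285.8) = -99.0 kJ/mol

ΔH° = -99.0 kJ/mol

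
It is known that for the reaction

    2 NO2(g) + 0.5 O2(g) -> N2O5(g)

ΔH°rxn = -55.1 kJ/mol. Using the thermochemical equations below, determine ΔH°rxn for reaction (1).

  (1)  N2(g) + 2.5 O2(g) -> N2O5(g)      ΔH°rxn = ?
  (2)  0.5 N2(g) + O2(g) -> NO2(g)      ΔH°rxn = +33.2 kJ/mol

ΔH°rxn = 11.3 kJ/mol

(1) as written (N2O5(g) already on the product side): contributes x
(2) reversed and × 2 (reverse to put NO2(g) on the reactant side; ×2 to match 2 NO2(g) in the target): (-2)·(+33.2) = -66.4 kJ/mol
-55.1 = (-66.4) + x
x = (-55.1 − (-66.4)) / (1) = 11.3 kJ/mol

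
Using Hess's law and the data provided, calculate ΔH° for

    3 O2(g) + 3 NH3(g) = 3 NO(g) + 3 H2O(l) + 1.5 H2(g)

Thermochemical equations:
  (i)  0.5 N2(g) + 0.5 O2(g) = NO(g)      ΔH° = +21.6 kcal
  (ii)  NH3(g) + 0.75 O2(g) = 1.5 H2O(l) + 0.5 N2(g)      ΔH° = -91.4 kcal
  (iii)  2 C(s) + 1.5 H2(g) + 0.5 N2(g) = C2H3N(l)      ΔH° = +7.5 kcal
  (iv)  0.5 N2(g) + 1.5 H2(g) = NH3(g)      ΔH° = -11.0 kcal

ΔH° = -107.0 kcal

(i) × 3: (3)·(+21.6) = +64.8 kcal
(ii) × 2: (2)·(-91.4) = -182.8 kcal
(iii): not needed.
(iv) reversed: +11.0 kcal
ΔH° = (+64.8) + (-182.8) + (+11.0) = -107.0 kcal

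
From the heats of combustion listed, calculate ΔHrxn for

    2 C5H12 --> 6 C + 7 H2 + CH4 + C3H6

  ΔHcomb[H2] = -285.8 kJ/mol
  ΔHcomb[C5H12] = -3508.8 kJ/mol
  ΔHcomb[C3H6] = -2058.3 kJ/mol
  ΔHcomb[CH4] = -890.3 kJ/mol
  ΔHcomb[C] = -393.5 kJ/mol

ΔHrxn = 292.6 kJ/mol

Using ΔH = Σ nΔHc°(reactants) − Σ nΔHc°(products):
= [2·(-3508.8)] − [6·(-393.5) + 7·(-285.8) + 1·(-890.3) + 1·(-2058.3)]
= 292.6 kJ/mol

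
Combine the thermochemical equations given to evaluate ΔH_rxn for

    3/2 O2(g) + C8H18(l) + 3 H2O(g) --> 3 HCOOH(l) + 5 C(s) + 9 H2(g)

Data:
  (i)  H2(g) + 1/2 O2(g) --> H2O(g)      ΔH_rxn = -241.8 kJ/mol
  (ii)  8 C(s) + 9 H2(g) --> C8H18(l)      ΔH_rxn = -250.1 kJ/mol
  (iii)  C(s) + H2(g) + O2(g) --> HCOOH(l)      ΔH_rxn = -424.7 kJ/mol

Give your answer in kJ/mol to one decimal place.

(i) reversed and × 3 (reverse to put H2O(g) on the reactant side; scale by 3 for the 3 H2O(g)): (-3)·(-241.8) = +725.4 kJ/mol
(ii) reversed (reverse to put C8H18(l) on the reactant side): +250.1 kJ/mol
(iii) × 3 (scale by 3 for the 3 HCOOH(l)): (3)·(-424.7) = -1274.1 kJ/mol
Summing the manipulated equations, ΔH_rxn = (+725.4) + (+250.1) + (-1274.1) = -298.6 kJ/mol

ΔH_rxn = -298.6 kJ/mol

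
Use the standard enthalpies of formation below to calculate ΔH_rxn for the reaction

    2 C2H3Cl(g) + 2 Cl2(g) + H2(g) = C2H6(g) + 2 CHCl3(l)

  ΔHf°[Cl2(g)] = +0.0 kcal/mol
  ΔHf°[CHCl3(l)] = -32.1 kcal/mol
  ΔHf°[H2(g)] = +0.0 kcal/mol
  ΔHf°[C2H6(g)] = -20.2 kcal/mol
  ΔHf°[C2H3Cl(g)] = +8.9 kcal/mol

ΔH_rxn = -102.2 kcal/mol

Products: 1·(-20.2) + 2·(-32.1) = -84.4
Reactants: 2·(+8.9) + 2·(+0.0) + 1·(+0.0) = +17.8
ΔH_rxn = (-84.4) − (+17.8) = -102.2 kcal/mol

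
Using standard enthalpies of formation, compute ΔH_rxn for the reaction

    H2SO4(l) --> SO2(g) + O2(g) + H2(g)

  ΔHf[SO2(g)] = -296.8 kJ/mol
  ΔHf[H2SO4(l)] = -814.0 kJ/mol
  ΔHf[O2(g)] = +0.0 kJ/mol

ΔH_rxn = 517.2 kJ/mol

ΔH°rxn = Σ nΔHf°(products) − Σ nΔHf°(reactants).
Products: 1·(-296.8) + 1·(+0.0) + 1·(+0.0) = -296.8
Reactants: 1·(-814.0) = -814.0
ΔH_rxn = (-296.8) − (-814.0) = 517.2 kJ/mol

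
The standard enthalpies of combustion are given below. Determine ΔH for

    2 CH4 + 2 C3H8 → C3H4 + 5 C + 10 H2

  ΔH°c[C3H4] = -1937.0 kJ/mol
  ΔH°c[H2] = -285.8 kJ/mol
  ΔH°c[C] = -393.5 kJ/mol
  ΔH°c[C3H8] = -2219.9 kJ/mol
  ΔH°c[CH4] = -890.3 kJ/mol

Using ΔH = Σ nΔHc°(reactants) − Σ nΔHc°(products):
= [2·(-890.3) + 2·(-2219.9)] − [1·(-1937.0) + 5·(-393.5) + 10·(-285.8)]
= 542.1 kJ/mol

ΔH = 542.1 kJ/mol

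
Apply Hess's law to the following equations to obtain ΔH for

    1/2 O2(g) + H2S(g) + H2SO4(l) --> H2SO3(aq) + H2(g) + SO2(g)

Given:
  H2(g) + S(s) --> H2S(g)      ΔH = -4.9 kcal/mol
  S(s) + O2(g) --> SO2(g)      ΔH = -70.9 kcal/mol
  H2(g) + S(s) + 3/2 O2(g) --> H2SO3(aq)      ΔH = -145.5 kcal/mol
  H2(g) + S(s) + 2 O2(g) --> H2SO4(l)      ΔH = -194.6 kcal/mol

ΔH = -16.9 kcal/mol

equation 1 reversed: +4.9 kcal/mol
equation 2 as written: -70.9 kcal/mol
equation 3 as written: -145.5 kcal/mol
equation 4 reversed: +194.6 kcal/mol
ΔH = (+4.9) + (-70.9) + (-145.5) + (+194.6) = -16.9 kcal/mol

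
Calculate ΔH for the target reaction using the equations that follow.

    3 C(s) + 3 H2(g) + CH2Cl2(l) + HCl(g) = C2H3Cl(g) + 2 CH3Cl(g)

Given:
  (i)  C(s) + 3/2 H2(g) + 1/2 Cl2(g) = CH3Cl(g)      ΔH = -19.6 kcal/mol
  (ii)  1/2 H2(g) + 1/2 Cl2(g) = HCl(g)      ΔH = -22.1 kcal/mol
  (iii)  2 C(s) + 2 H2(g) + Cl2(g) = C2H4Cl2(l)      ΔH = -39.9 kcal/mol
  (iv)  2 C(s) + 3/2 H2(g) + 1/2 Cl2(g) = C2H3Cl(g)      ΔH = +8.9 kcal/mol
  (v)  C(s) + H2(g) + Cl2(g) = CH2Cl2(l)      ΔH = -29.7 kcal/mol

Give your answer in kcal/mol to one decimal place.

ΔH = 21.5 kcal/mol

(i) × 2: (2)·(-19.6) = -39.2 kcal/mol
(ii) reversed: +22.1 kcal/mol
(iii): not needed.
(iv) as written: +8.9 kcal/mol
(v) reversed: +29.7 kcal/mol
Since enthalpy is a state function, ΔH = (-39.2) + (+22.1) + (+8.9) + (+29.7) = 21.5 kcal/mol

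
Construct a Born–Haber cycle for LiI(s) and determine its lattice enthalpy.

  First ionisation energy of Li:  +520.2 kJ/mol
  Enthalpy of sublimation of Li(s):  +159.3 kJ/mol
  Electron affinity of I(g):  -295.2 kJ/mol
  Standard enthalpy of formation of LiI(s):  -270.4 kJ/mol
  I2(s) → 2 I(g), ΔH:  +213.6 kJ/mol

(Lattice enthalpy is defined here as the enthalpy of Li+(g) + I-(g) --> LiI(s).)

U = -761.5 kJ/mol

ΔHf° = 1·ΔHsub + 1·(ΣIE) + 1/2·D(I2) + 1·EA + U
-270.4 = 1·(+159.3) + 1·(+520.2) + 1/2·(+213.6) + 1·(-295.2) + U
U = -270.4 − (+491.1) = -761.5 kJ/mol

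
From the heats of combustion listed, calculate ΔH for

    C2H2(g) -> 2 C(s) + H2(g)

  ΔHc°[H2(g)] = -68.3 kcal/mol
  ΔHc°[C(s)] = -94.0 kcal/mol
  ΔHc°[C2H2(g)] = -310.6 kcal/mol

Using ΔH = Σ nΔHc°(reactants) − Σ nΔHc°(products):
= [1·(-310.6)] − [2·(-94.0) + 1·(-68.3)]
= -54.3 kcal/mol

ΔH = -54.3 kcal/mol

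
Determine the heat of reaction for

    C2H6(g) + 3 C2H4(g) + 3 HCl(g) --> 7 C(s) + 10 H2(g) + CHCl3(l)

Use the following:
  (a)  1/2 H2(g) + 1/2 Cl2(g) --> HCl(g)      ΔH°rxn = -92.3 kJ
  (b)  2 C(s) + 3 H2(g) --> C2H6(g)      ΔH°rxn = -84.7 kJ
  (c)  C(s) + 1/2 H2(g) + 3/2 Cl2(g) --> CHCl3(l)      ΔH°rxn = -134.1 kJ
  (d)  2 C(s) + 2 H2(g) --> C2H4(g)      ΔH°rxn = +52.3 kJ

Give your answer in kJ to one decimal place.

(a) reversed and × 3 (reverse to put HCl(g) on the reactant side; ×3 to match 3 HCl(g) in the target): (-3)·(-92.3) = +276.9 kJ
(b) reversed (reverse to put C2H6(g) on the reactant side): +84.7 kJ
(c) as written (CHCl3(l) already on the product side): -134.1 kJ
(d) reversed and × 3 (reverse to put C2H4(g) on the reactant side; scale by 3 for the 3 C2H4(g)): (-3)·(+52.3) = -156.9 kJ
By Hess's law, ΔH°rxn = (-3)·(-92.3) + (-1)·(-84.7) + (1)·(-134.1) + (-3)·(+52.3) = 70.6 kJ

ΔH°rxn = 70.6 kJ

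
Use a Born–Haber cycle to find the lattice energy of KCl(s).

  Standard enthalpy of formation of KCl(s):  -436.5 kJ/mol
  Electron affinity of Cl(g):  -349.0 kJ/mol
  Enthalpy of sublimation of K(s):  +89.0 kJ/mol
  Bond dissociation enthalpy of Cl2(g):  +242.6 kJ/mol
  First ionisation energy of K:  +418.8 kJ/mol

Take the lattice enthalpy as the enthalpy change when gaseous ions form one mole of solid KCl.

ΔHf° = 1·ΔHsub + 1·(ΣIE) + 1/2·D(Cl2) + 1·EA + U
-436.5 = 1·(+89.0) + 1·(+418.8) + 1/2·(+242.6) + 1·(-349.0) + U
U = -436.5 − (+280.1) = -716.6 kJ/mol

U = -716.6 kJ/mol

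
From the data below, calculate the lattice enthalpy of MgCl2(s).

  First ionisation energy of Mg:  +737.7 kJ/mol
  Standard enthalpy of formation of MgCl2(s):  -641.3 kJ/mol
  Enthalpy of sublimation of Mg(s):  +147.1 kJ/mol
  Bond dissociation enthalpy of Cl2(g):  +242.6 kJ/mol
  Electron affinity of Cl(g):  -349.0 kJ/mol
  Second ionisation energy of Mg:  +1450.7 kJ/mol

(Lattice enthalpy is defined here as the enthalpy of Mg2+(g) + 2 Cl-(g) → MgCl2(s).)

ΔHf° = 1·ΔHsub + 1·(ΣIE) + 1·D(Cl2) + 2·EA + U
-641.3 = 1·(+147.1) + 1·(+2188.4) + 1·(+242.6) + 2·(-349.0) + U
U = -641.3 − (+1880.1) = -2521.4 kJ/mol

U = -2521.4 kJ/mol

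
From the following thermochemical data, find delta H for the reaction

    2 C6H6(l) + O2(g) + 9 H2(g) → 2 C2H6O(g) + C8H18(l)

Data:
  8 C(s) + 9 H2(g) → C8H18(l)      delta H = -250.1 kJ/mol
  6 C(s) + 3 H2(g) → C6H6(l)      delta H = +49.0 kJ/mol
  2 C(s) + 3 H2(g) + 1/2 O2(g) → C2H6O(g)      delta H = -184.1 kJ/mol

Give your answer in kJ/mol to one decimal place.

equation 1 as written (C8H18(l) already on the product side): -250.1 kJ/mol
equation 2 reversed and × 2 (C6H6(l) must end up as a reactant; ×2 to match 2 C6H6(l) in the target): (-2)·(+49.0) = -98.0 kJ/mol
equation 3 × 2 (scale by 2 for the 2 C2H6O(g)): (2)·(-184.1) = -368.2 kJ/mol
delta H = (-250.1) + (-98.0) + (-368.2) = -716.3 kJ/mol

delta H = -716.3 kJ/mol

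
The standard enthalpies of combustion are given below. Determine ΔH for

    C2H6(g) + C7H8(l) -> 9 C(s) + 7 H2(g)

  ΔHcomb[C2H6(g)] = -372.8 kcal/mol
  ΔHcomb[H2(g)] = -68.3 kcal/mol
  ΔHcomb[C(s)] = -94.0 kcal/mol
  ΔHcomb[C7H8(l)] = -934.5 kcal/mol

ΔH = 16.8 kcal/mol

Using ΔH = Σ nΔHc°(reactants) − Σ nΔHc°(products):
= [1·(-372.8) + 1·(-934.5)] − [9·(-94.0) + 7·(-68.3)]
= 16.8 kcal/mol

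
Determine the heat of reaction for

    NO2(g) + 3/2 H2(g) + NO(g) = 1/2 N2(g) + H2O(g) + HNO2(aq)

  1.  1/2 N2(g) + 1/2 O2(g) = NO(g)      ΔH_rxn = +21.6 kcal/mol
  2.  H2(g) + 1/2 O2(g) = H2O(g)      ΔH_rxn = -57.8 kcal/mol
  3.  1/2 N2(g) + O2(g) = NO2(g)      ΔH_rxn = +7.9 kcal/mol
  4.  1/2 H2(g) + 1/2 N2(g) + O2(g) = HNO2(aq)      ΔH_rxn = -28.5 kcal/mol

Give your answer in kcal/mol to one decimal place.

eq. 1 reversed: -21.6 kcal/mol
eq. 2 as written: -57.8 kcal/mol
eq. 3 reversed: -7.9 kcal/mol
eq. 4 as written: -28.5 kcal/mol
Combining the equations, ΔH_rxn = (-1)·(+21.6) + (1)·(-57.8) + (-1)·(+7.9) + (1)·(-28.5) = -115.8 kcal/mol

ΔH_rxn = -115.8 kcal/mol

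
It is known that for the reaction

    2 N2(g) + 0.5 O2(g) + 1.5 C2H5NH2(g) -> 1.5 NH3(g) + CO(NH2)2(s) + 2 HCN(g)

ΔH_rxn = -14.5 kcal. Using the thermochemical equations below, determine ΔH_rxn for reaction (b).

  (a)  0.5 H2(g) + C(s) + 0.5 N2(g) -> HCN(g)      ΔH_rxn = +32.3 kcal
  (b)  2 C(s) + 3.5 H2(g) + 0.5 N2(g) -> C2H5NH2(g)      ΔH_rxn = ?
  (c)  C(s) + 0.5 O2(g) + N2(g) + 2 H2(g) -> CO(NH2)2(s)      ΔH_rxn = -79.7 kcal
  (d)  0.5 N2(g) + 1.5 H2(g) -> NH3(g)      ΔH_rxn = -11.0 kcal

ΔH_rxn = -11.4 kcal

(a) × 2: (2)·(+32.3) = +64.6 kcal
(b) reversed and × 3/2: contributes −3/2·x
(c) as written: -79.7 kcal
(d) × 3/2: (3/2)·(-11.0) = -16.5 kcal
-14.5 = (+64.6) + (-79.7) + (-16.5) − 3/2·x
x = (-14.5 − (-31.6)) / (-3/2) = -11.4 kcal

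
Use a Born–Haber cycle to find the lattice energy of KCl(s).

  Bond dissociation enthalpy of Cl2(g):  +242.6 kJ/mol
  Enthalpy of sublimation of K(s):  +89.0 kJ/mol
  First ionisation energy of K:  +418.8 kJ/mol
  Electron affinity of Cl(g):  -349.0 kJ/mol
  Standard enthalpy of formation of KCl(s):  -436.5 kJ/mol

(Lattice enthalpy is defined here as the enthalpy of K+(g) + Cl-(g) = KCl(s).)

U = -716.6 kJ/mol

ΔHf° = 1·ΔHsub + 1·(ΣIE) + 1/2·D(Cl2) + 1·EA + U
-436.5 = 1·(+89.0) + 1·(+418.8) + 1/2·(+242.6) + 1·(-349.0) + U
U = -436.5 − (+280.1) = -716.6 kJ/mol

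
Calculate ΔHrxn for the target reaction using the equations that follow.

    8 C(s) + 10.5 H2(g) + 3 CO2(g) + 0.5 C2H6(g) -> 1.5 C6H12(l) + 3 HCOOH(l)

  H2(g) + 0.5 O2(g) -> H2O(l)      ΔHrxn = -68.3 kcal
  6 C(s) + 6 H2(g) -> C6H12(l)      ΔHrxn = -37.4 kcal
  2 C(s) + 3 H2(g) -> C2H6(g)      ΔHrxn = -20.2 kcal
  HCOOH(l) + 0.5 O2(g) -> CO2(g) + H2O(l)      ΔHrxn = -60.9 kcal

equation 1 × 3: (3)·(-68.3) = -204.9 kcal
equation 2 × 3/2 (scale by 3/2 for the 3/2 C6H12(l)): (3/2)·(-37.4) = -56.1 kcal
equation 3 reversed and × 1/2 (reverse to put C2H6(g) on the reactant side; ×1/2 to match 1/2 C2H6(g) in the target): (-1/2)·(-20.2) = +10.1 kcal
equation 4 reversed and × 3 (reverse to put HCOOH(l) on the product side; ×3 to match 3 HCOOH(l) in the target): (-3)·(-60.9) = +182.7 kcal
Summing the manipulated equations, ΔHrxn = (-204.9) + (-56.1) + (+10.1) + (+182.7) = -68.2 kcal

ΔHrxn = -68.2 kcal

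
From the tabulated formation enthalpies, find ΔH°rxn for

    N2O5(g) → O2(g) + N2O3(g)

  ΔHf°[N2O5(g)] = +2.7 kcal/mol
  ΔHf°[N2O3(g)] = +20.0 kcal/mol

ΔH°rxn = 17.3 kcal/mol

Products: 1·(+0.0) + 1·(+20.0) = +20.0
Reactants: 1·(+2.7) = +2.7
ΔH°rxn = (+20.0) − (+2.7) = 17.3 kcal/mol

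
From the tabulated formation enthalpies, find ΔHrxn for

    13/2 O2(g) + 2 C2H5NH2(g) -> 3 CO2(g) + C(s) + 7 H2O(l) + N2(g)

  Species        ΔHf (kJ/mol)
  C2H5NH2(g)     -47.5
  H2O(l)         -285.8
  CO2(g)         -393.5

ΔHrxn = -3086.1 kJ/mol

Products: 3·(-393.5) + 1·(+0.0) + 7·(-285.8) + 1·(+0.0) = -3181.1
Reactants: 13/2·(+0.0) + 2·(-47.5) = -95.0
ΔHrxn = (-3181.1) − (-95.0) = -3086.1 kJ/mol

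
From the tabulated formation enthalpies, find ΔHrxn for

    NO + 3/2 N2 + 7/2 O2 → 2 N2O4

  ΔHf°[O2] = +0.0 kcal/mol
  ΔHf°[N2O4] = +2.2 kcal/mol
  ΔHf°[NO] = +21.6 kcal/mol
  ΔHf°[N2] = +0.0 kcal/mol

ΔH°rxn = Σ nΔHf°(products) − Σ nΔHf°(reactants).
Products: 2·(+2.2) = +4.4
Reactants: 1·(+21.6) + 3/2·(+0.0) + 7/2·(+0.0) = +21.6
ΔHrxn = (+4.4) − (+21.6) = -17.2 kcal/mol

ΔHrxn = -17.2 kcal/mol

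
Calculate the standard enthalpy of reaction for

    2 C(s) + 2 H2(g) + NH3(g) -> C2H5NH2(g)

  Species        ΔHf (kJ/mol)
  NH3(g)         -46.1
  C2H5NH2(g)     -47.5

Products: 1·(-47.5) = -47.5
Reactants: 2·(+0.0) + 2·(+0.0) + 1·(-46.1) = -46.1
ΔH°rxn = (-47.5) − (-46.1) = -1.4 kJ/mol

ΔH°rxn = -1.4 kJ/mol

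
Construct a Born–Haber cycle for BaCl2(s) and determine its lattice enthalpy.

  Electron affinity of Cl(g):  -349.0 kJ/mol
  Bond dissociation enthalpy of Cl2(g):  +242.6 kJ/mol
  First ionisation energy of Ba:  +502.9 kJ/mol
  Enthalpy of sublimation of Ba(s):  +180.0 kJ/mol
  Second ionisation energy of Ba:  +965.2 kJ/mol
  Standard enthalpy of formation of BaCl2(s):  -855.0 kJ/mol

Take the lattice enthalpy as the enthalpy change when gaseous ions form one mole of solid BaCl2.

ΔHf° = 1·ΔHsub + 1·(ΣIE) + 1·D(Cl2) + 2·EA + U
-855.0 = 1·(+180.0) + 1·(+1468.1) + 1·(+242.6) + 2·(-349.0) + U
U = -855.0 − (+1192.7) = -2047.7 kJ/mol

U = -2047.7 kJ/mol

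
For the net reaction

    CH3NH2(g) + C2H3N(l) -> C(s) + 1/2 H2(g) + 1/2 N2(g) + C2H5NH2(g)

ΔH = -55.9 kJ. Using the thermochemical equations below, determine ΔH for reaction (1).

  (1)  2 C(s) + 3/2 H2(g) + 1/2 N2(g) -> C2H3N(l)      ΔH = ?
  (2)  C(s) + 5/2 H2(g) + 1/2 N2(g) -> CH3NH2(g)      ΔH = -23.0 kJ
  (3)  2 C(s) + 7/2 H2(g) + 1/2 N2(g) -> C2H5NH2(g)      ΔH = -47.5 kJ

(1) reversed: contributes −x
(2) reversed: +23.0 kJ
(3) as written: -47.5 kJ
-55.9 = (+23.0) + (-47.5) − x
x = (-55.9 − (-24.5)) / (-1) = 31.4 kJ

ΔH = 31.4 kJ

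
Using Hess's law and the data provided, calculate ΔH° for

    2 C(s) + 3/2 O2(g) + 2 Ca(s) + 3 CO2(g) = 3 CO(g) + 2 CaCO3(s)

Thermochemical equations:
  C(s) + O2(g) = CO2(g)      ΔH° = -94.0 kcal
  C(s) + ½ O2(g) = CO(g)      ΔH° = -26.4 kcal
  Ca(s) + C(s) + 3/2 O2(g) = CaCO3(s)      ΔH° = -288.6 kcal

equation 1 reversed and × 3 (reverse to put CO2(g) on the reactant side; scale by 3 for the 3 CO2(g)): (-3)·(-94.0) = +282.0 kcal
equation 2 × 3 (scale by 3 for the 3 CO(g)): (3)·(-26.4) = -79.2 kcal
equation 3 × 2 (scale by 2 for the 2 CaCO3(s)): (2)·(-288.6) = -577.2 kcal
ΔH° = (-3)·(-94.0) + (3)·(-26.4) + (2)·(-288.6) = -374.4 kcal

ΔH° = -374.4 kcal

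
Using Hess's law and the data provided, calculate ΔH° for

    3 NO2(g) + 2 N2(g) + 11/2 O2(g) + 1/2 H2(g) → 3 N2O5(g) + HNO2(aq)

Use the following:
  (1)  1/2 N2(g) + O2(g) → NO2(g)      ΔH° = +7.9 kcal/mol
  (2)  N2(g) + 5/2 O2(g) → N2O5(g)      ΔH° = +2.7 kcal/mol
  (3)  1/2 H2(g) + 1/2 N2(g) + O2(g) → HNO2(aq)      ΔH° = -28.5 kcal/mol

(1) reversed and × 3 (NO2(g) must end up as a reactant; ×3 to match 3 NO2(g) in the target): (-3)·(+7.9) = -23.7 kcal/mol
(2) × 3 (scale by 3 for the 3 N2O5(g)): (3)·(+2.7) = +8.1 kcal/mol
(3) as written (HNO2(aq) already on the product side): -28.5 kcal/mol
Combining the equations, ΔH° = (-3)·(+7.9) + (3)·(+2.7) + (1)·(-28.5) = -44.1 kcal/mol

ΔH° = -44.1 kcal/mol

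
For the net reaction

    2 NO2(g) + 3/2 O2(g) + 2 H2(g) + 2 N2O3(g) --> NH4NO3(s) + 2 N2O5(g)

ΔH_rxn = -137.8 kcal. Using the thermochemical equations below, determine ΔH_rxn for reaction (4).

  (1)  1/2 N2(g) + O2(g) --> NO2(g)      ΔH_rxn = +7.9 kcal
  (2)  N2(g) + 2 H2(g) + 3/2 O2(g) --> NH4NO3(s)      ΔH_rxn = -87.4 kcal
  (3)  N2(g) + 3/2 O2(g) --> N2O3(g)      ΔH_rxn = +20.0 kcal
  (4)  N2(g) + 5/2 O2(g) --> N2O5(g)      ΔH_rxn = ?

(1) reversed and × 2: (-2)·(+7.9) = -15.8 kcal
(2) as written: -87.4 kcal
(3) reversed and × 2: (-2)·(+20.0) = -40.0 kcal
(4) × 2: contributes 2·x
-137.8 = (-15.8) + (-87.4) + (-40.0) + 2·x
x = (-137.8 − (-143.2)) / (2) = 2.7 kcal

ΔH_rxn = 2.7 kcal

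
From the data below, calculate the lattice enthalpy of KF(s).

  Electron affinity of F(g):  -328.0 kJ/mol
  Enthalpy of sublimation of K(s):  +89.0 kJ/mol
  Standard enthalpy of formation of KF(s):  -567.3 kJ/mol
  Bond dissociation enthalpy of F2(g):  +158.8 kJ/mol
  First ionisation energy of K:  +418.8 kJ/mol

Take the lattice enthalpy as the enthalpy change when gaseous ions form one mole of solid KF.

U = -826.5 kJ/mol

ΔHf° = 1·ΔHsub + 1·(ΣIE) + 1/2·D(F2) + 1·EA + U
-567.3 = 1·(+89.0) + 1·(+418.8) + 1/2·(+158.8) + 1·(-328.0) + U
U = -567.3 − (+259.2) = -826.5 kJ/mol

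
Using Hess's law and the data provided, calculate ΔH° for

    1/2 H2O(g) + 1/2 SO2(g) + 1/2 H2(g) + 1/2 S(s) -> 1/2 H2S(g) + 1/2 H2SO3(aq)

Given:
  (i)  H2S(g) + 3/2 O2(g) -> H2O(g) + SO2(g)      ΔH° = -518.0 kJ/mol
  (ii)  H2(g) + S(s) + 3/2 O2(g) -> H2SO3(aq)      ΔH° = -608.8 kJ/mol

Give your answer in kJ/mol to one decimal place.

ΔH° = -45.4 kJ/mol

(i) reversed and × 1/2: (-1/2)·(-518.0) = +259.0 kJ/mol
(ii) × 1/2: (1/2)·(-608.8) = -304.4 kJ/mol
Summing the manipulated equations, ΔH° = (-1/2)·(-518.0) + (1/2)·(-608.8) = -45.4 kJ/mol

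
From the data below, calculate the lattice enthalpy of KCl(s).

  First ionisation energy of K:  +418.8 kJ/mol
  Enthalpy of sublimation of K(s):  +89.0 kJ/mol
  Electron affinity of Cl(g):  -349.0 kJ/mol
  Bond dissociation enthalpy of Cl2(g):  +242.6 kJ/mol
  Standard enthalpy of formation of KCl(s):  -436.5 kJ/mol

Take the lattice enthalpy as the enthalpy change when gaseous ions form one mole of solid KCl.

ΔHf° = 1·ΔHsub + 1·(ΣIE) + 1/2·D(Cl2) + 1·EA + U
-436.5 = 1·(+89.0) + 1·(+418.8) + 1/2·(+242.6) + 1·(-349.0) + U
U = -436.5 − (+280.1) = -716.6 kJ/mol

U = -716.6 kJ/mol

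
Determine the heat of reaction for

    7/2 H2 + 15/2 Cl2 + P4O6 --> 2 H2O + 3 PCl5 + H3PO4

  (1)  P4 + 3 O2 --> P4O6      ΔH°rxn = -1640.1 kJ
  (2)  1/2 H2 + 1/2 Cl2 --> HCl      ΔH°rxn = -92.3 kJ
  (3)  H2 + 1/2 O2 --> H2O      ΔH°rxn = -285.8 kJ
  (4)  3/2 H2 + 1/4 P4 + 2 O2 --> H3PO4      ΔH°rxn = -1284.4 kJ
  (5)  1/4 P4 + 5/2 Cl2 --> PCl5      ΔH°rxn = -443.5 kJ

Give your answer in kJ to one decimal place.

(1) reversed: +1640.1 kJ
(2): not needed.
(3) × 2: (2)·(-285.8) = -571.6 kJ
(4) as written: -1284.4 kJ
(5) × 3: (3)·(-443.5) = -1330.5 kJ
Summing the manipulated equations, ΔH°rxn = (+1640.1) + (-571.6) + (-1284.4) + (-1330.5) = -1546.4 kJ

ΔH°rxn = -1546.4 kJ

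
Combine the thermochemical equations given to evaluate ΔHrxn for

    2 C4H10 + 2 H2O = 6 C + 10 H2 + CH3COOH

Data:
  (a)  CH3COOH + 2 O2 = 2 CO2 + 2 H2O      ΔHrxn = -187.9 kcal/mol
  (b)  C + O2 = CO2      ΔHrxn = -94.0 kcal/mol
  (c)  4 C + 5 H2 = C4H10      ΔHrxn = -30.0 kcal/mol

ΔHrxn = 59.9 kcal/mol

(a) reversed: +187.9 kcal/mol
(b) × 2: (2)·(-94.0) = -188.0 kcal/mol
(c) reversed and × 2: (-2)·(-30.0) = +60.0 kcal/mol
By Hess's law, ΔHrxn = (-1)·(-187.9) + (2)·(-94.0) + (-2)·(-30.0) = 59.9 kcal/mol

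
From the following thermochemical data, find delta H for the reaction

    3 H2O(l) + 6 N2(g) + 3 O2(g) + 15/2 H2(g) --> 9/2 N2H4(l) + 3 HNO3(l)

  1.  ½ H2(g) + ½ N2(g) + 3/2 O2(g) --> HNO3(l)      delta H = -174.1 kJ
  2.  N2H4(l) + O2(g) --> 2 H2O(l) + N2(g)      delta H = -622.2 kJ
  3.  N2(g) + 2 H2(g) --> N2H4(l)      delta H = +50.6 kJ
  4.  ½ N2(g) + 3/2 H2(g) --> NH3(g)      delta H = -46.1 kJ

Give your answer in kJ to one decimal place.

delta H = 562.8 kJ

eq. 1 × 3: (3)·(-174.1) = -522.3 kJ
eq. 2 reversed and × 3/2: (-3/2)·(-622.2) = +933.3 kJ
eq. 3 × 3: (3)·(+50.6) = +151.8 kJ
eq. 4: not needed.
Since enthalpy is a state function, delta H = (-522.3) + (+933.3) + (+151.8) = 562.8 kJ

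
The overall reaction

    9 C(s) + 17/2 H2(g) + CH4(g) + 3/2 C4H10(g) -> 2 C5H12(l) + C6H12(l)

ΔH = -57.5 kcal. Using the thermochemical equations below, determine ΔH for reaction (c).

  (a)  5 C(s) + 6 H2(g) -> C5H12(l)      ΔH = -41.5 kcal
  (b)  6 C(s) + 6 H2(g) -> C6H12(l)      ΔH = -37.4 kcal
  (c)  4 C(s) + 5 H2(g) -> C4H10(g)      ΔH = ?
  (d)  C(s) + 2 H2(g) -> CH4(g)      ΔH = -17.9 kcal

(a) × 2 (scale by 2 for the 2 C5H12(l)): (2)·(-41.5) = -83.0 kcal
(b) as written (C6H12(l) already on the product side): -37.4 kcal
(c) reversed and × 3/2 (C4H10(g) must end up as a reactant; scale by 3/2 for the 3/2 C4H10(g)): contributes −3/2·x
(d) reversed (reverse to put CH4(g) on the reactant side): +17.9 kcal
-57.5 = (-83.0) + (-37.4) + (+17.9) − 3/2·x
x = (-57.5 − (-102.5)) / (-3/2) = -30.0 kcal

ΔH = -30.0 kcal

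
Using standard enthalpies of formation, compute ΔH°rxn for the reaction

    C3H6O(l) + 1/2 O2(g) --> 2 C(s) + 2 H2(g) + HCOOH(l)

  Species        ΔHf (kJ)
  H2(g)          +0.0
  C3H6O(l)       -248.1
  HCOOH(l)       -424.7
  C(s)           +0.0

ΔH°rxn = Σ nΔHf°(products) − Σ nΔHf°(reactants).
Products: 2·(+0.0) + 2·(+0.0) + 1·(-424.7) = -424.7
Reactants: 1·(-248.1) + 1/2·(+0.0) = -248.1
ΔH°rxn = (-424.7) − (-248.1) = -176.6 kJ

ΔH°rxn = -176.6 kJ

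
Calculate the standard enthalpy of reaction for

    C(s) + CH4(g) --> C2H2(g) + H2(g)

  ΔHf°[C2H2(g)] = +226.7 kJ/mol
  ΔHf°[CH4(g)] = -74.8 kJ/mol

Products: 1·(+226.7) + 1·(+0.0) = +226.7
Reactants: 1·(+0.0) + 1·(-74.8) = -74.8
ΔH° = (+226.7) − (-74.8) = 301.5 kJ/mol

ΔH° = 301.5 kJ/mol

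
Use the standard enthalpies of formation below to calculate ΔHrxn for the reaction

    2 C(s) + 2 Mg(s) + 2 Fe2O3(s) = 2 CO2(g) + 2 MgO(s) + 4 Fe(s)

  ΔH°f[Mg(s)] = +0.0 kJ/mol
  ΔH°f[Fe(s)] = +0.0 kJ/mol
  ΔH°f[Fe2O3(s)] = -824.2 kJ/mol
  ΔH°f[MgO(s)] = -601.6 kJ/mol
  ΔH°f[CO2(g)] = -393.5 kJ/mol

ΔHrxn = -341.8 kJ/mol

Products: 2·(-393.5) + 2·(-601.6) + 4·(+0.0) = -1990.2
Reactants: 2·(+0.0) + 2·(+0.0) + 2·(-824.2) = -1648.4
ΔHrxn = (-1990.2) − (-1648.4) = -341.8 kJ/mol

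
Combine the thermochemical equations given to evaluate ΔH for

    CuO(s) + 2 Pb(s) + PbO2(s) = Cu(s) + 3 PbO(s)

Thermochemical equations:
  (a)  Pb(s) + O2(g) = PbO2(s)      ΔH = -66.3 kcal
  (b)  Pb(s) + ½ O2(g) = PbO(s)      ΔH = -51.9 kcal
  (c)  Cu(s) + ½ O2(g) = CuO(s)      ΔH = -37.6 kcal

ΔH = -51.8 kcal

(a) reversed (reverse to put PbO2(s) on the reactant side): +66.3 kcal
(b) × 3 (×3 to match 3 PbO(s) in the target): (3)·(-51.9) = -155.7 kcal
(c) reversed (reverse to put CuO(s) on the reactant side): +37.6 kcal
ΔH = (+66.3) + (-155.7) + (+37.6) = -51.8 kcal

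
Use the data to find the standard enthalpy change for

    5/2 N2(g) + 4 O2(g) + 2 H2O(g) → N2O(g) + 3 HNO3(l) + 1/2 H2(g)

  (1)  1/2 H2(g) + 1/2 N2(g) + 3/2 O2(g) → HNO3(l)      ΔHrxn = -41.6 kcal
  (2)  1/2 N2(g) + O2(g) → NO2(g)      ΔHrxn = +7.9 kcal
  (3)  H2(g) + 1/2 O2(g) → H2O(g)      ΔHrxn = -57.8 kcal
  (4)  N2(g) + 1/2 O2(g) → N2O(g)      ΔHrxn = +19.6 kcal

(1) × 3: (3)·(-41.6) = -124.8 kcal
(2): not needed.
(3) reversed and × 2: (-2)·(-57.8) = +115.6 kcal
(4) as written: +19.6 kcal
ΔHrxn = (3)·(-41.6) + (-2)·(-57.8) + (1)·(+19.6) = 10.4 kcal

ΔHrxn = 10.4 kcal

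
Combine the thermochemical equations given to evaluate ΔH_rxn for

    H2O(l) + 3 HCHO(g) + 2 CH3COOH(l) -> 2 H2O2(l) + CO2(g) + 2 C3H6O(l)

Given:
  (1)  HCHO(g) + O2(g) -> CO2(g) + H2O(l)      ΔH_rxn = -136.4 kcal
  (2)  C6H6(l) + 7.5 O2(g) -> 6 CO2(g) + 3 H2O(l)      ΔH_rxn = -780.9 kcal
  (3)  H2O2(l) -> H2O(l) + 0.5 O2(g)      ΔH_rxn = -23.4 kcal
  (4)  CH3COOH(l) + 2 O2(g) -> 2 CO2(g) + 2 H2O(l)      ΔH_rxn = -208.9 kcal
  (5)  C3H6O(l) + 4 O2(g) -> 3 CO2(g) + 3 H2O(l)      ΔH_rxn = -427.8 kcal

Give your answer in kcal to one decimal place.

(1) × 3 (scale by 3 for the 3 HCHO(g)): (3)·(-136.4) = -409.2 kcal
(2): not needed (C6H6(l) appears nowhere else).
(3) reversed and × 2 (H2O2(l) must end up as a product; ×2 to match 2 H2O2(l) in the target): (-2)·(-23.4) = +46.8 kcal
(4) × 2 (×2 to match 2 CH3COOH(l) in the target): (2)·(-208.9) = -417.8 kcal
(5) reversed and × 2 (C3H6O(l) must end up as a product; ×2 to match 2 C3H6O(l) in the target): (-2)·(-427.8) = +855.6 kcal
By Hess's law, ΔH_rxn = (-409.2) + (+46.8) + (-417.8) + (+855.6) = 75.4 kcal

ΔH_rxn = 75.4 kcal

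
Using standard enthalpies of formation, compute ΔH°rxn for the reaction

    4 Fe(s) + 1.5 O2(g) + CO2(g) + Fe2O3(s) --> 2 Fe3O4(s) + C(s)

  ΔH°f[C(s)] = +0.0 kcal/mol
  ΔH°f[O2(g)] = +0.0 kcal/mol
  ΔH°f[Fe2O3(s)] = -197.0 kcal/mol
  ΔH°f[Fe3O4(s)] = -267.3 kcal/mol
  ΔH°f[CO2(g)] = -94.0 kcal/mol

ΔH°rxn = Σ nΔHf°(products) − Σ nΔHf°(reactants).
Products: 2·(-267.3) + 1·(+0.0) = -534.6
Reactants: 4·(+0.0) + 3/2·(+0.0) + 1·(-94.0) + 1·(-197.0) = -291.0
ΔH°rxn = (-534.6) − (-291.0) = -243.6 kcal/mol

ΔH°rxn = -243.6 kcal/mol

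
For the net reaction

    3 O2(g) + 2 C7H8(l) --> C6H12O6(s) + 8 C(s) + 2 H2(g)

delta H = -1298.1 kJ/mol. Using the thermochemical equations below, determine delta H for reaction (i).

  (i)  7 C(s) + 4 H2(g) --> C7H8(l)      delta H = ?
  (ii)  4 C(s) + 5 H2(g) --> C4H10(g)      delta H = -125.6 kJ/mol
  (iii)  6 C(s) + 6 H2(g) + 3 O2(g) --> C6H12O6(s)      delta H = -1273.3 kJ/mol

(i) reversed and × 2 (C7H8(l) must end up as a reactant; scale by 2 for the 2 C7H8(l)): contributes −2·x
(ii): not needed (C4H10(g) appears nowhere else).
(iii) as written (C6H12O6(s) already on the product side): -1273.3 kJ/mol
-1298.1 = (-1273.3) − 2·x
x = (-1298.1 − (-1273.3)) / (-2) = 12.4 kJ/mol

delta H = 12.4 kJ/mol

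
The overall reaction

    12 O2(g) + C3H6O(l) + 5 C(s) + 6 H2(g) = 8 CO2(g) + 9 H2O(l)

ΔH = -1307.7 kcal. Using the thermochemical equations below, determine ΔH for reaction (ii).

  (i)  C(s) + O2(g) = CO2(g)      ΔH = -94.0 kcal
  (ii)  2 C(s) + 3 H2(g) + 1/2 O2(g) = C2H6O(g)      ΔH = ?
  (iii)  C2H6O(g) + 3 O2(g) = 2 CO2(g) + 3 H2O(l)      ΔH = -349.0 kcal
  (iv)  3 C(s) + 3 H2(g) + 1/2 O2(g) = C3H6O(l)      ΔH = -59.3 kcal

ΔH = -44.0 kcal

(i) × 2: (2)·(-94.0) = -188.0 kcal
(ii) × 3: contributes 3·x
(iii) × 3 (×3 to match 9 H2O(l) in the target): (3)·(-349.0) = -1047.0 kcal
(iv) reversed (C3H6O(l) must end up as a reactant): +59.3 kcal
-1307.7 = (-188.0) + (-1047.0) + (+59.3) + 3·x
x = (-1307.7 − (-1175.7)) / (3) = -44.0 kcal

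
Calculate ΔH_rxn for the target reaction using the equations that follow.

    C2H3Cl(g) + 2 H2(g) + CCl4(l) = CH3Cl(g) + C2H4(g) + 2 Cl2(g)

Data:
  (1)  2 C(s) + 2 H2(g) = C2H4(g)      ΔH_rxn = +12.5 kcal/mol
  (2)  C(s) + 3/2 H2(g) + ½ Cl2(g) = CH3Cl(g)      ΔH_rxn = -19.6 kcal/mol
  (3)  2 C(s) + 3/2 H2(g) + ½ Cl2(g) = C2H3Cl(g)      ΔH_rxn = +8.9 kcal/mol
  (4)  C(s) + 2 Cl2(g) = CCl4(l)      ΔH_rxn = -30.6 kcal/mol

ΔH_rxn = 14.6 kcal/mol

(1) as written: +12.5 kcal/mol
(2) as written: -19.6 kcal/mol
(3) reversed: -8.9 kcal/mol
(4) reversed: +30.6 kcal/mol
ΔH_rxn = (+12.5) + (-19.6) + (-8.9) + (+30.6) = 14.6 kcal/mol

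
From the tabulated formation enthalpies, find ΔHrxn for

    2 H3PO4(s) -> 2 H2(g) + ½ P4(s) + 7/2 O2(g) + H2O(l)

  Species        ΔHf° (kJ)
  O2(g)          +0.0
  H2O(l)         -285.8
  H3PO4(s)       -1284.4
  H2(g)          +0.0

ΔHrxn = 2283.0 kJ

Products: 2·(+0.0) + 1/2·(+0.0) + 7/2·(+0.0) + 1·(-285.8) = -285.8
Reactants: 2·(-1284.4) = -2568.8
ΔHrxn = (-285.8) − (-2568.8) = 2283.0 kJ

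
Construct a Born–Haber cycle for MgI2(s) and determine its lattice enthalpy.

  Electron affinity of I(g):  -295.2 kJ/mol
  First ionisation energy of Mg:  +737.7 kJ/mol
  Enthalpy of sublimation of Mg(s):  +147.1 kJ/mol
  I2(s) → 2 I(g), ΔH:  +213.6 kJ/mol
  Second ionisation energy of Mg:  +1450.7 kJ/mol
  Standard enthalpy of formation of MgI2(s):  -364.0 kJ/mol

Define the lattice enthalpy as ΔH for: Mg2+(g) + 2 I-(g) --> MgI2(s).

U = -2322.7 kJ/mol

ΔHf° = 1·ΔHsub + 1·(ΣIE) + 1·D(I2) + 2·EA + U
-364.0 = 1·(+147.1) + 1·(+2188.4) + 1·(+213.6) + 2·(-295.2) + U
U = -364.0 − (+1958.7) = -2322.7 kJ/mol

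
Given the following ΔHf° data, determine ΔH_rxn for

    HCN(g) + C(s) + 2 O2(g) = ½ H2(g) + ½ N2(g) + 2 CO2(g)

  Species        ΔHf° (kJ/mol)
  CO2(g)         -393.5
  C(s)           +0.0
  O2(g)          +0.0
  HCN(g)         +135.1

Products: 1/2·(+0.0) + 1/2·(+0.0) + 2·(-393.5) = -787.0
Reactants: 1·(+135.1) + 1·(+0.0) + 2·(+0.0) = +135.1
ΔH_rxn = (-787.0) − (+135.1) = -922.1 kJ/mol

ΔH_rxn = -922.1 kJ/mol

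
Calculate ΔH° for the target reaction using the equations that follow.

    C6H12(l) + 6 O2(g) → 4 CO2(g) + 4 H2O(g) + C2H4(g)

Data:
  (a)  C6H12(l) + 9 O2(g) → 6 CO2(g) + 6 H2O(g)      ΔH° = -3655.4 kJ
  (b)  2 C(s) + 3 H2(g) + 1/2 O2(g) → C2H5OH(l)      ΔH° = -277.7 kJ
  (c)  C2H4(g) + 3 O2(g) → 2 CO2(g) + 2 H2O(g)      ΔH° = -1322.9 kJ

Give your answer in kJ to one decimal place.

(a) as written: -3655.4 kJ
(b): not needed.
(c) reversed: +1322.9 kJ
ΔH° = (1)·(-3655.4) + (-1)·(-1322.9) = -2332.5 kJ

ΔH° = -2332.5 kJ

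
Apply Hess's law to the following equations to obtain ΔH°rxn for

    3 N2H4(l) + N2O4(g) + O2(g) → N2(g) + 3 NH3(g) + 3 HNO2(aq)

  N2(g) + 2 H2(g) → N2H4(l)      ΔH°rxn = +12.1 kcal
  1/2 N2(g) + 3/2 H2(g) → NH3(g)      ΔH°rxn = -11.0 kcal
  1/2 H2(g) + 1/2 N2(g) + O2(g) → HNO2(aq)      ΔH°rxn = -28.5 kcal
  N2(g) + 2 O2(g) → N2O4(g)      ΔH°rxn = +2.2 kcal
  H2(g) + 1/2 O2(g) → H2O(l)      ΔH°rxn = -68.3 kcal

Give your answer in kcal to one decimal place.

equation 1 reversed and × 3: (-3)·(+12.1) = -36.3 kcal
equation 2 × 3: (3)·(-11.0) = -33.0 kcal
equation 3 × 3: (3)·(-28.5) = -85.5 kcal
equation 4 reversed: -2.2 kcal
equation 5: not needed.
ΔH°rxn = (-3)·(+12.1) + (3)·(-11.0) + (3)·(-28.5) + (-1)·(+2.2) = -157.0 kcal

ΔH°rxn = -157.0 kcal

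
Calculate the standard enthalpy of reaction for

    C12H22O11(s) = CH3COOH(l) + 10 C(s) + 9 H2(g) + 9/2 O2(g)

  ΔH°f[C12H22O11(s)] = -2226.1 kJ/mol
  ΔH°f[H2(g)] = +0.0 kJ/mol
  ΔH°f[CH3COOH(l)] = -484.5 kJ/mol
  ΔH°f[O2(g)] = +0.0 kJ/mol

Products: 1·(-484.5) + 10·(+0.0) + 9·(+0.0) + 9/2·(+0.0) = -484.5
Reactants: 1·(-2226.1) = -2226.1
ΔH° = (-484.5) − (-2226.1) = 1741.6 kJ/mol

ΔH° = 1741.6 kJ/mol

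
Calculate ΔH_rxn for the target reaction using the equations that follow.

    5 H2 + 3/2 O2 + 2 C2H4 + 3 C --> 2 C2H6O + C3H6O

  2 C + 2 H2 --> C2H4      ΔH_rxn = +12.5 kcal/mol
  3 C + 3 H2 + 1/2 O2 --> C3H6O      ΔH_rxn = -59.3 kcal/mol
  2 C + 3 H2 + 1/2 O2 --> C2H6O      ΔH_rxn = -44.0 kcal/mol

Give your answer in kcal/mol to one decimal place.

ΔH_rxn = -172.3 kcal/mol

equation 1 reversed and × 2: (-2)·(+12.5) = -25.0 kcal/mol
equation 2 as written: -59.3 kcal/mol
equation 3 × 2: (2)·(-44.0) = -88.0 kcal/mol
By Hess's law, ΔH_rxn = (-25.0) + (-59.3) + (-88.0) = -172.3 kcal/mol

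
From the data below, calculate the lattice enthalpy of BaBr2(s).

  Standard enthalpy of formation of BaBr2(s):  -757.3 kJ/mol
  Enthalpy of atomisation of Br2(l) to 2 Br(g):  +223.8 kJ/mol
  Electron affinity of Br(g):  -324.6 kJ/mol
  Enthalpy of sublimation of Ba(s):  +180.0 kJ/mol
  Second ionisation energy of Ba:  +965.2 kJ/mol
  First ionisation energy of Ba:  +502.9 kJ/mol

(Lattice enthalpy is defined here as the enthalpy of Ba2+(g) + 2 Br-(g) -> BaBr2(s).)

U = -1980.0 kJ/mol

ΔHf° = 1·ΔHsub + 1·(ΣIE) + 1·D(Br2) + 2·EA + U
-757.3 = 1·(+180.0) + 1·(+1468.1) + 1·(+223.8) + 2·(-324.6) + U
U = -757.3 − (+1222.7) = -1980.0 kJ/mol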